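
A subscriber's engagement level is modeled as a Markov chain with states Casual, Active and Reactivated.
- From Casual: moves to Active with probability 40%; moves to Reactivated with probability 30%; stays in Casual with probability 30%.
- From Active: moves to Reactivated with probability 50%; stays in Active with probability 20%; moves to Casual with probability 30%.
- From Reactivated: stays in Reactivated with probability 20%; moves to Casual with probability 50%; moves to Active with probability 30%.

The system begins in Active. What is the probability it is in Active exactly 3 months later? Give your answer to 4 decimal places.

0.3090

Propagate the distribution vector 3 months from Active.
After 0 months: (0.0000, 1.0000, 0.0000)
After 1 month: (0.3000, 0.2000, 0.5000)
After 2 months: (0.4000, 0.3100, 0.2900)
After 3 months: (0.3580, 0.3090, 0.3330)
P(in Active after 3 months) = 0.3090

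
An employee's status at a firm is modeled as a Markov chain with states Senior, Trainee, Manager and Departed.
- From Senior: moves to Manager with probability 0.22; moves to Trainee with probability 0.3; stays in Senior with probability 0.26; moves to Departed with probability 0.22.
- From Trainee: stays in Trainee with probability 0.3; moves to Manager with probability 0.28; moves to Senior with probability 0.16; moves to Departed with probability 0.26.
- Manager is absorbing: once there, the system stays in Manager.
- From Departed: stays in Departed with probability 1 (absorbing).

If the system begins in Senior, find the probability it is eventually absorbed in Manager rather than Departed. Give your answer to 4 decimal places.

0.5064

Let h(s) be the probability of absorption at Manager starting from transient state s. Then h(Manager) = 1 and h(Departed) = 0. By first-step analysis:
h(Senior) = 0.26·h(Senior) + 0.3·h(Trainee) + 0.22·1 + 0.22·0
h(Trainee) = 0.16·h(Senior) + 0.3·h(Trainee) + 0.28·1 + 0.26·0
Solving: h(Senior) = 0.5064, h(Trainee) = 0.5157.
Starting from Senior, the probability is 0.5064.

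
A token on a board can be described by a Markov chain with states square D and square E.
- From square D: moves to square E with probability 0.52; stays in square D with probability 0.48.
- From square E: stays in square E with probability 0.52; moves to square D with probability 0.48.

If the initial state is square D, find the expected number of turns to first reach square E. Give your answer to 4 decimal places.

Let t(s) be the expected number of turns to first reach square E from state s, with t(square E) = 0. Conditioning on the first turn:
t(square D) = 1 + 0.48·t(square D)
Solving: t(square D) = 1.9231.
Expected turns from square D to square E: 1.9231.

1.9231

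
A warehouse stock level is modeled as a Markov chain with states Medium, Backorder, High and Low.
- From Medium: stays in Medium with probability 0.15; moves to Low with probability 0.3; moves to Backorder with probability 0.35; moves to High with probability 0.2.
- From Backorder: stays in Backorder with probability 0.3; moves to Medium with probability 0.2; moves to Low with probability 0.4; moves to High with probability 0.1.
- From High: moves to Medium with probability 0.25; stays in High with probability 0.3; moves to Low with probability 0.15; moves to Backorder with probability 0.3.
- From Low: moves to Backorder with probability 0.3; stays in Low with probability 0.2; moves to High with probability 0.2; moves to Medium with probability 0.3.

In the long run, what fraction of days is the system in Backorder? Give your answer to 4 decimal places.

Let the stationary distribution be π with π = πP and π_1 + π_2 + π_3 + π_4 = 1.
π_1 = 0.15·π_1 + 0.2·π_2 + 0.25·π_3 + 0.3·π_4
π_2 = 0.35·π_1 + 0.3·π_2 + 0.3·π_3 + 0.3·π_4
π_3 = 0.2·π_1 + 0.1·π_2 + 0.3·π_3 + 0.2·π_4
Solving with the normalization constraint gives π = (0.2256, 0.3113, 0.1876, 0.2754).
So the stationary probability of Backorder is 0.3113.

0.3113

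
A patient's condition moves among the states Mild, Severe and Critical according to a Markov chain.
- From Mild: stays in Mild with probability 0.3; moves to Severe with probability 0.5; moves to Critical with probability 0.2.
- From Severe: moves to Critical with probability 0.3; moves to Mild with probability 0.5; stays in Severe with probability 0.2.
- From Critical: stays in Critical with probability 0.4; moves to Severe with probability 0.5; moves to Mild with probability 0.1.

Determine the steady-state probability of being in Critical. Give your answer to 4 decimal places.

0.2981

Let the stationary distribution be π with π = πP and π_1 + π_2 + π_3 = 1.
π_1 = 0.3·π_1 + 0.5·π_2 + 0.1·π_3
π_2 = 0.5·π_1 + 0.2·π_2 + 0.5·π_3
Solving with the normalization constraint gives π = (0.3173, 0.3846, 0.2981).
So the stationary probability of Critical is 0.2981.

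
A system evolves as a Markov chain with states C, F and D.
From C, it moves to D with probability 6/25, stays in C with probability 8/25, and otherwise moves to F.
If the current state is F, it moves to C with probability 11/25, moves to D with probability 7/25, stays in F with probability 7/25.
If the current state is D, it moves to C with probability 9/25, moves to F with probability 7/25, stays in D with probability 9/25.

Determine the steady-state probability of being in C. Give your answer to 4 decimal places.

Let the stationary distribution be π with π = πP and π_1 + π_2 + π_3 = 1.
π_1 = 0.32·π_1 + 0.44·π_2 + 0.36·π_3
π_2 = 0.44·π_1 + 0.28·π_2 + 0.28·π_3
Solving with the normalization constraint gives π = (0.3723, 0.3396, 0.2882).
So the stationary probability of C is 0.3723.

0.3723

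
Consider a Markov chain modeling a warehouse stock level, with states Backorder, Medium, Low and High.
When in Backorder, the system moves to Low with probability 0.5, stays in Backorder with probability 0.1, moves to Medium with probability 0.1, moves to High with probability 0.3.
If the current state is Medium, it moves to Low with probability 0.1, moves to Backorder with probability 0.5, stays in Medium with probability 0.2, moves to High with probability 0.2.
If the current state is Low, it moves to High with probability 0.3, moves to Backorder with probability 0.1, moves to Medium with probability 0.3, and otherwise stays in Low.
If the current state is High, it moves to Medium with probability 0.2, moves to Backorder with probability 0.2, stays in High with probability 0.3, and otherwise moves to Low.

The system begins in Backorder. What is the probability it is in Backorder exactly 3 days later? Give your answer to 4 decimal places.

Propagate the distribution vector 3 days from Backorder.
After 0 days: (1.0000, 0.0000, 0.0000, 0.0000)
After 1 day: (0.1000, 0.1000, 0.5000, 0.3000)
After 2 days: (0.1700, 0.2400, 0.3000, 0.2900)
After 3 days: (0.2250, 0.2130, 0.2860, 0.2760)
P(in Backorder after 3 days) = 0.2250

0.2250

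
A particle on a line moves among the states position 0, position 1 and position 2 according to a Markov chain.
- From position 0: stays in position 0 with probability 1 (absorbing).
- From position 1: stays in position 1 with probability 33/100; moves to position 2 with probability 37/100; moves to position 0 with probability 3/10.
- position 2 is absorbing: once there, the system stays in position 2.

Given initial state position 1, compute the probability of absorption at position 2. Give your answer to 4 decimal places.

Let h(s) be the probability of absorption at position 2 starting from transient state s. Then h(position 2) = 1 and h(position 0) = 0. By first-step analysis:
h(position 1) = 0.3·0 + 0.33·h(position 1) + 0.37·1
Solving: h(position 1) = 0.5522.
Starting from position 1, the probability is 0.5522.

0.5522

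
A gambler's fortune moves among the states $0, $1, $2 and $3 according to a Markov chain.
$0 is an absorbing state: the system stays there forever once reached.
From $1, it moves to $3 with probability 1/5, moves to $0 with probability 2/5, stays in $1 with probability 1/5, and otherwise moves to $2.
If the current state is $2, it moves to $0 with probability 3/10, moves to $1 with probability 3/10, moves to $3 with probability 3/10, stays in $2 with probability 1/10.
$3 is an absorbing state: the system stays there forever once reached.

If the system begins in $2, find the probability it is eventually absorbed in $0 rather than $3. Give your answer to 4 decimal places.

Let h(s) be the probability of absorption at $0 starting from transient state s. Then h($0) = 1 and h($3) = 0. By first-step analysis:
h($1) = 0.4·1 + 0.2·h($1) + 0.2·h($2) + 0.2·0
h($2) = 0.3·1 + 0.3·h($1) + 0.1·h($2) + 0.3·0
Solving: h($1) = 0.6364, h($2) = 0.5455.
Starting from $2, the probability is 0.5455.

0.5455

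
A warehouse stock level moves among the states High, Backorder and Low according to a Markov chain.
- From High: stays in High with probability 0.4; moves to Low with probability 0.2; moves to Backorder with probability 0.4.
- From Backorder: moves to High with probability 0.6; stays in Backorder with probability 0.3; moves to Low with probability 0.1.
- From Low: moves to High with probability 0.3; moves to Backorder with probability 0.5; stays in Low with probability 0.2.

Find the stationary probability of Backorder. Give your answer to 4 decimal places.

0.3784

Let the stationary distribution be π with π = πP and π_1 + π_2 + π_3 = 1.
π_1 = 0.4·π_1 + 0.6·π_2 + 0.3·π_3
π_2 = 0.4·π_1 + 0.3·π_2 + 0.5·π_3
Solving with the normalization constraint gives π = (0.4595, 0.3784, 0.1622).
So the stationary probability of Backorder is 0.3784.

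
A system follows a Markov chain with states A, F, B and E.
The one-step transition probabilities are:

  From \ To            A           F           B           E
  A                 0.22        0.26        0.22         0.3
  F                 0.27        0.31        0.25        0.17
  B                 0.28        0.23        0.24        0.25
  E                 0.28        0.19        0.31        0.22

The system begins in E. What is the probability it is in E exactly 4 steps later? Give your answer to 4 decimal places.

Propagate the distribution vector 4 steps from E.
After 0 steps: (0.0000, 0.0000, 0.0000, 1.0000)
After 1 step: (0.2800, 0.1900, 0.3100, 0.2200)
After 2 steps: (0.2613, 0.2448, 0.2517, 0.2422)
After 3 steps: (0.2619, 0.2477, 0.2542, 0.2362)
After 4 steps: (0.2618, 0.2482, 0.2538, 0.2362)
P(in E after 4 steps) = 0.2362

0.2362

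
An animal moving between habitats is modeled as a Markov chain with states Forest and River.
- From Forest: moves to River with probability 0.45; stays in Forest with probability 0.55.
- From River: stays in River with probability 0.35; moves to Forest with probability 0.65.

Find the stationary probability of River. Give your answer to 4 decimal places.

0.4091

Let the stationary distribution be π with π = πP and π_1 + π_2 = 1.
π_1 = 0.55·π_1 + 0.65·π_2
Solving with the normalization constraint gives π = (0.5909, 0.4091).
So the stationary probability of River is 0.4091.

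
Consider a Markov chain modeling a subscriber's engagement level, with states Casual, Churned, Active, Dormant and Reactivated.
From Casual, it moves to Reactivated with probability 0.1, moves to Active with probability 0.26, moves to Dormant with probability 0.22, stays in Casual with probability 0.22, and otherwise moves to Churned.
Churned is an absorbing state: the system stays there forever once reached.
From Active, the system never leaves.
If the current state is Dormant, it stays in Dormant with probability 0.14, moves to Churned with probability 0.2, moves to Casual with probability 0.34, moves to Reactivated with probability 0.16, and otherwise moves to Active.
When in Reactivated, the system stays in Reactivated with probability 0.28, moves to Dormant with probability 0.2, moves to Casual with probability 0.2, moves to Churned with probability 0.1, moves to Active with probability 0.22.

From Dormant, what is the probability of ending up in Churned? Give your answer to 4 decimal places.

0.4812

Let h(s) be the probability of absorption at Churned starting from transient state s. Then h(Churned) = 1 and h(Active) = 0. By first-step analysis:
h(Casual) = 0.22·h(Casual) + 0.2·1 + 0.26·0 + 0.22·h(Dormant) + 0.1·h(Reactivated)
h(Dormant) = 0.34·h(Casual) + 0.2·1 + 0.16·0 + 0.14·h(Dormant) + 0.16·h(Reactivated)
h(Reactivated) = 0.2·h(Casual) + 0.1·1 + 0.22·0 + 0.2·h(Dormant) + 0.28·h(Reactivated)
Solving: h(Casual) = 0.4429, h(Dormant) = 0.4812, h(Reactivated) = 0.3956.
Starting from Dormant, the probability is 0.4812.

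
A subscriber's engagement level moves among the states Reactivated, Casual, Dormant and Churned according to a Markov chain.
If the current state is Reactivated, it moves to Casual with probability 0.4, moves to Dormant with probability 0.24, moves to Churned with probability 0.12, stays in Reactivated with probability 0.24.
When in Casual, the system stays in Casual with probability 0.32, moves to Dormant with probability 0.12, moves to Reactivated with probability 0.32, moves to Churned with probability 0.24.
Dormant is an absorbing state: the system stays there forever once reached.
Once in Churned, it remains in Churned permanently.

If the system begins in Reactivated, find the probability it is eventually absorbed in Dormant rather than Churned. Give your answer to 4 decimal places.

0.5432

Let h(s) be the probability of absorption at Dormant starting from transient state s. Then h(Dormant) = 1 and h(Churned) = 0. By first-step analysis:
h(Reactivated) = 0.24·h(Reactivated) + 0.4·h(Casual) + 0.24·1 + 0.12·0
h(Casual) = 0.32·h(Reactivated) + 0.32·h(Casual) + 0.12·1 + 0.24·0
Solving: h(Reactivated) = 0.5432, h(Casual) = 0.4321.
Starting from Reactivated, the probability is 0.5432.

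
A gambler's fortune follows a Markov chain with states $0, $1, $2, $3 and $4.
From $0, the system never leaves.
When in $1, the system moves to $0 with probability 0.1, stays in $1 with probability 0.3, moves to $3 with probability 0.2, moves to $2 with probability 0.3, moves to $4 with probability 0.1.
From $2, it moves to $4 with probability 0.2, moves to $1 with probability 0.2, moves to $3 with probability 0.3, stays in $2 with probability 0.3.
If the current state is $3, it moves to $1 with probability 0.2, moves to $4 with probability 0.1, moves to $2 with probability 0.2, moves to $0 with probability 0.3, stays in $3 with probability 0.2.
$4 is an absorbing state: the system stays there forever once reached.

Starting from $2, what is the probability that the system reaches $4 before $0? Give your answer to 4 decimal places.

0.6089

Let h(s) be the probability of absorption at $4 starting from transient state s. Then h($4) = 1 and h($0) = 0. By first-step analysis:
h($1) = 0.1·0 + 0.3·h($1) + 0.3·h($2) + 0.2·h($3) + 0.1·1
h($2) = 0.2·h($1) + 0.3·h($2) + 0.3·h($3) + 0.2·1
h($3) = 0.3·0 + 0.2·h($1) + 0.2·h($2) + 0.2·h($3) + 0.1·1
Solving: h($1) = 0.5202, h($2) = 0.6089, h($3) = 0.4073.
Starting from $2, the probability is 0.6089.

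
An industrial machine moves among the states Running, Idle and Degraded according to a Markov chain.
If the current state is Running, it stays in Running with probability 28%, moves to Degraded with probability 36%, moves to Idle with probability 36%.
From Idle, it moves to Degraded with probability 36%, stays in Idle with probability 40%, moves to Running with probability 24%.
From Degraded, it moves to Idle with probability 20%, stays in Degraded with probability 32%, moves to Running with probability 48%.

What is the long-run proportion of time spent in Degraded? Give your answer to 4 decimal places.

Let the stationary distribution be π with π = πP and π_1 + π_2 + π_3 = 1.
π_1 = 0.28·π_1 + 0.24·π_2 + 0.48·π_3
π_2 = 0.36·π_1 + 0.4·π_2 + 0.2·π_3
Solving with the normalization constraint gives π = (0.3365, 0.3173, 0.3462).
So the stationary probability of Degraded is 0.3462.

0.3462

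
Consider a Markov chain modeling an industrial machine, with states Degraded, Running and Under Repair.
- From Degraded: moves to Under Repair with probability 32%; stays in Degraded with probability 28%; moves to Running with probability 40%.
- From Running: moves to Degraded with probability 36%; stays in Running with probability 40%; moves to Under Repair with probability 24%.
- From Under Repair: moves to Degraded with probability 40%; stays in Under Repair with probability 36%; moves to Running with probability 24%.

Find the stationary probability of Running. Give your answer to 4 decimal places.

Let the stationary distribution be π with π = πP and π_1 + π_2 + π_3 = 1.
π_1 = 0.28·π_1 + 0.36·π_2 + 0.4·π_3
π_2 = 0.4·π_1 + 0.4·π_2 + 0.24·π_3
Solving with the normalization constraint gives π = (0.3446, 0.3514, 0.3041).
So the stationary probability of Running is 0.3514.

0.3514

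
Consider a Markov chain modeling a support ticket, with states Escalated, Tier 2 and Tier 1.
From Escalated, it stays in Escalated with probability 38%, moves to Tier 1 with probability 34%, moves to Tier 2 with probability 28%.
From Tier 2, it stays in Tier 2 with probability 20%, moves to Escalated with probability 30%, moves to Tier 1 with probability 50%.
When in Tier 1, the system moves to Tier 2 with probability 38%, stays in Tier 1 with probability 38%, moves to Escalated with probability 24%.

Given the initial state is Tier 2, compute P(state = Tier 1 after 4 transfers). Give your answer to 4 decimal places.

0.4033

Propagate the distribution vector 4 transfers from Tier 2.
After 0 transfers: (0.0000, 1.0000, 0.0000)
After 1 transfer: (0.3000, 0.2000, 0.5000)
After 2 transfers: (0.2940, 0.3140, 0.3920)
After 3 transfers: (0.3000, 0.2941, 0.4059)
After 4 transfers: (0.2996, 0.2971, 0.4033)
P(in Tier 1 after 4 transfers) = 0.4033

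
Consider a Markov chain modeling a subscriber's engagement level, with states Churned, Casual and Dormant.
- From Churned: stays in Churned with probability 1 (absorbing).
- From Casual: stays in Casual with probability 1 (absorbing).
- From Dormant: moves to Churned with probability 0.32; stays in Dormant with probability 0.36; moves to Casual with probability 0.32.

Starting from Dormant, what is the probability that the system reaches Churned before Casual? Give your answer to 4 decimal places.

0.5000

Let h(s) be the probability of absorption at Churned starting from transient state s. Then h(Churned) = 1 and h(Casual) = 0. By first-step analysis:
h(Dormant) = 0.32·1 + 0.32·0 + 0.36·h(Dormant)
Solving: h(Dormant) = 0.5000.
Starting from Dormant, the probability is 0.5000.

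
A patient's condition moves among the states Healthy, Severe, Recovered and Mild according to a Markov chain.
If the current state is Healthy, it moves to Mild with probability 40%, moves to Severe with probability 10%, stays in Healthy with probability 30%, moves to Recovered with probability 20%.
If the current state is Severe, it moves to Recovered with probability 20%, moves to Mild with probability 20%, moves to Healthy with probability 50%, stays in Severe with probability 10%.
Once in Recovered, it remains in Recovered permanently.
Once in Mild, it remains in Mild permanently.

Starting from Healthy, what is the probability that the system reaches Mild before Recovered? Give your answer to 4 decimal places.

0.6552

Let h(s) be the probability of absorption at Mild starting from transient state s. Then h(Mild) = 1 and h(Recovered) = 0. By first-step analysis:
h(Healthy) = 0.3·h(Healthy) + 0.1·h(Severe) + 0.2·0 + 0.4·1
h(Severe) = 0.5·h(Healthy) + 0.1·h(Severe) + 0.2·0 + 0.2·1
Solving: h(Healthy) = 0.6552, h(Severe) = 0.5862.
Starting from Healthy, the probability is 0.6552.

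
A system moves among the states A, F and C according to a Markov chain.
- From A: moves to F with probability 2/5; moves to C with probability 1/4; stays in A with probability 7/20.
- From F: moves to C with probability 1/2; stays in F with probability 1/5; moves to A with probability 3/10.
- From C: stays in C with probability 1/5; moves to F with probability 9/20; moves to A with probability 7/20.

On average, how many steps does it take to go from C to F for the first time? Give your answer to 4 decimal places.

2.3121

Let t(s) be the expected number of steps to first reach F from state s, with t(F) = 0. Conditioning on the first step:
t(A) = 1 + 0.35·t(A) + 0.25·t(C)
t(C) = 1 + 0.35·t(A) + 0.2·t(C)
Solving: t(A) = 2.4277, t(C) = 2.3121.
Expected steps from C to F: 2.3121.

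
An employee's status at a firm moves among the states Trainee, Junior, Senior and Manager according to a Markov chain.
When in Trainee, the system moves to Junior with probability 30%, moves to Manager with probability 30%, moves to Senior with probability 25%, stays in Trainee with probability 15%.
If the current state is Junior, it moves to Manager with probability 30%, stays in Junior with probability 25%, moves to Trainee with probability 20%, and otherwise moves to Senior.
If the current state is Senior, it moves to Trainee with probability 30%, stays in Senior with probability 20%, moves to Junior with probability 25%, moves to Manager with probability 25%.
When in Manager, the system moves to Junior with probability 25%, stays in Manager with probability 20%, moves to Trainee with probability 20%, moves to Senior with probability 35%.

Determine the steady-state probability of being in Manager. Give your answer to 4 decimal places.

0.2608

Let the stationary distribution be π with π = πP and π_1 + π_2 + π_3 + π_4 = 1.
π_1 = 0.15·π_1 + 0.2·π_2 + 0.3·π_3 + 0.2·π_4
π_2 = 0.3·π_1 + 0.25·π_2 + 0.25·π_3 + 0.25·π_4
π_3 = 0.25·π_1 + 0.25·π_2 + 0.2·π_3 + 0.35·π_4
Solving with the normalization constraint gives π = (0.2155, 0.2608, 0.2629, 0.2608).
So the stationary probability of Manager is 0.2608.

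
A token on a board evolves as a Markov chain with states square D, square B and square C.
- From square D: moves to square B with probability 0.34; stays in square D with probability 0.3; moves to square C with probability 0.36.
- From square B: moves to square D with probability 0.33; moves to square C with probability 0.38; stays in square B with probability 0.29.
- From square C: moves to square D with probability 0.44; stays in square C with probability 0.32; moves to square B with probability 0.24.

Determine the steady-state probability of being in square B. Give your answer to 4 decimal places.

Let the stationary distribution be π with π = πP and π_1 + π_2 + π_3 = 1.
π_1 = 0.3·π_1 + 0.33·π_2 + 0.44·π_3
π_2 = 0.34·π_1 + 0.29·π_2 + 0.24·π_3
Solving with the normalization constraint gives π = (0.3580, 0.2903, 0.3517).
So the stationary probability of square B is 0.2903.

0.2903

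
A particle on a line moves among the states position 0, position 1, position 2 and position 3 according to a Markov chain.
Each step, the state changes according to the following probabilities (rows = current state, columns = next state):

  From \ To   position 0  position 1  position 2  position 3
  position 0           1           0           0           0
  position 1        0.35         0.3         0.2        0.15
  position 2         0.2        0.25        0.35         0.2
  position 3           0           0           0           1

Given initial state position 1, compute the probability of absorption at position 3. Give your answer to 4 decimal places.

0.3395

Let h(s) be the probability of absorption at position 3 starting from transient state s. Then h(position 3) = 1 and h(position 0) = 0. By first-step analysis:
h(position 1) = 0.35·0 + 0.3·h(position 1) + 0.2·h(position 2) + 0.15·1
h(position 2) = 0.2·0 + 0.25·h(position 1) + 0.35·h(position 2) + 0.2·1
Solving: h(position 1) = 0.3395, h(position 2) = 0.4383.
Starting from position 1, the probability is 0.3395.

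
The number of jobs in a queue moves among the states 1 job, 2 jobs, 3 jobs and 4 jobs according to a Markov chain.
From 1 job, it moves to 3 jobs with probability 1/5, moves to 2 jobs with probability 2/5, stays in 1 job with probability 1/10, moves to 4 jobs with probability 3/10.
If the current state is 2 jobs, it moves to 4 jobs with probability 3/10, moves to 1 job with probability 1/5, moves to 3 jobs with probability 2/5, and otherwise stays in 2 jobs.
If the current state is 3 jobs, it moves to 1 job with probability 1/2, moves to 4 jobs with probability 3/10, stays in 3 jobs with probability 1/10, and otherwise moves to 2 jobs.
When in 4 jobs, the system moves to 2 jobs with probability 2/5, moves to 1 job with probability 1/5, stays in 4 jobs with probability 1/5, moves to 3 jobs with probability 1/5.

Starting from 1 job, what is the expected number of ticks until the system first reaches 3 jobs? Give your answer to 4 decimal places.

3.8235

Let t(s) be the expected number of ticks to first reach 3 jobs from state s, with t(3 jobs) = 0. Conditioning on the first tick:
t(1 job) = 1 + 0.1·t(1 job) + 0.4·t(2 jobs) + 0.3·t(4 jobs)
t(2 jobs) = 1 + 0.2·t(1 job) + 0.1·t(2 jobs) + 0.3·t(4 jobs)
t(4 jobs) = 1 + 0.2·t(1 job) + 0.4·t(2 jobs) + 0.2·t(4 jobs)
Solving: t(1 job) = 3.8235, t(2 jobs) = 3.2353, t(4 jobs) = 3.8235.
Expected ticks from 1 job to 3 jobs: 3.8235.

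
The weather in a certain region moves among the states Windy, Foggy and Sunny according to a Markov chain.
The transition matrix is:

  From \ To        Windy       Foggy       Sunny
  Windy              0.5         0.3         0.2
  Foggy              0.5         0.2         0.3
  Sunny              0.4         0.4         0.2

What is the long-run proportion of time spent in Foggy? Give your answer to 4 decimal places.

0.2936

Let the stationary distribution be π with π = πP and π_1 + π_2 + π_3 = 1.
π_1 = 0.5·π_1 + 0.5·π_2 + 0.4·π_3
π_2 = 0.3·π_1 + 0.2·π_2 + 0.4·π_3
Solving with the normalization constraint gives π = (0.4771, 0.2936, 0.2294).
So the stationary probability of Foggy is 0.2936.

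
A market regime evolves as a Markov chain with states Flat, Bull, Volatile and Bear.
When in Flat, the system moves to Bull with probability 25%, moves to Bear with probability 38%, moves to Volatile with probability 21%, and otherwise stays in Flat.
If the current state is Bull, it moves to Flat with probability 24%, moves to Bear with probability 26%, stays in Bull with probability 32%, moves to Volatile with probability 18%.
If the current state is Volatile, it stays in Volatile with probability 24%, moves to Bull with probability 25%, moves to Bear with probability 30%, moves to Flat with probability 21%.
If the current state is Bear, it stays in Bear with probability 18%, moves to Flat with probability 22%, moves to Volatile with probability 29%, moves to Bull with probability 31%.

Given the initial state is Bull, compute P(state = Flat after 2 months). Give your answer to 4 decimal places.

0.2102

Propagate the distribution vector 2 months from Bull.
After 0 months: (0.0000, 1.0000, 0.0000, 0.0000)
After 1 month: (0.2400, 0.3200, 0.1800, 0.2600)
After 2 months: (0.2102, 0.2880, 0.2266, 0.2752)
P(in Flat after 2 months) = 0.2102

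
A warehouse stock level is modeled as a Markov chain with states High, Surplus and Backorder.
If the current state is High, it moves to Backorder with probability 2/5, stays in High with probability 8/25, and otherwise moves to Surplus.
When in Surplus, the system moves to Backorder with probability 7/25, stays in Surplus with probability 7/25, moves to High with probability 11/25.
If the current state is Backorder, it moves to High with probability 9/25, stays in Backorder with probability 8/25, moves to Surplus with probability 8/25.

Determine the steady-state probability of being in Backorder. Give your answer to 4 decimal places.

Let the stationary distribution be π with π = πP and π_1 + π_2 + π_3 = 1.
π_1 = 0.32·π_1 + 0.44·π_2 + 0.36·π_3
π_2 = 0.28·π_1 + 0.28·π_2 + 0.32·π_3
Solving with the normalization constraint gives π = (0.3687, 0.2935, 0.3378).
So the stationary probability of Backorder is 0.3378.

0.3378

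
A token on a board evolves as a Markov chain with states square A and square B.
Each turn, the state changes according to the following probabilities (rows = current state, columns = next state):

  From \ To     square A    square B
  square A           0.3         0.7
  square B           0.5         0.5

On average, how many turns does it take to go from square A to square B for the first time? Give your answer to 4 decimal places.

Let t(s) be the expected number of turns to first reach square B from state s, with t(square B) = 0. Conditioning on the first turn:
t(square A) = 1 + 0.3·t(square A)
Solving: t(square A) = 1.4286.
Expected turns from square A to square B: 1.4286.

1.4286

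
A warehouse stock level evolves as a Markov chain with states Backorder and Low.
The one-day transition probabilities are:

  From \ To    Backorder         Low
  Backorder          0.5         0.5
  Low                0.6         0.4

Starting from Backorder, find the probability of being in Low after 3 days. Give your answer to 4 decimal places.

Propagate the distribution vector 3 days from Backorder.
After 0 days: (1.0000, 0.0000)
After 1 day: (0.5000, 0.5000)
After 2 days: (0.5500, 0.4500)
After 3 days: (0.5450, 0.4550)
P(in Low after 3 days) = 0.4550

0.4550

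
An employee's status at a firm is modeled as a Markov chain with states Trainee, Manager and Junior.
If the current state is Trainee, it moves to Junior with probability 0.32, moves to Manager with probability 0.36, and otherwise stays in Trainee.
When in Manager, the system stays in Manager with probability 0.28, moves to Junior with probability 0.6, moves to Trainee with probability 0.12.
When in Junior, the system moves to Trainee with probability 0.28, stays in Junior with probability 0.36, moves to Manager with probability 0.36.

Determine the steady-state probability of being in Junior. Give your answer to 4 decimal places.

0.4306

Let the stationary distribution be π with π = πP and π_1 + π_2 + π_3 = 1.
π_1 = 0.32·π_1 + 0.12·π_2 + 0.28·π_3
π_2 = 0.36·π_1 + 0.28·π_2 + 0.36·π_3
Solving with the normalization constraint gives π = (0.2361, 0.3333, 0.4306).
So the stationary probability of Junior is 0.4306.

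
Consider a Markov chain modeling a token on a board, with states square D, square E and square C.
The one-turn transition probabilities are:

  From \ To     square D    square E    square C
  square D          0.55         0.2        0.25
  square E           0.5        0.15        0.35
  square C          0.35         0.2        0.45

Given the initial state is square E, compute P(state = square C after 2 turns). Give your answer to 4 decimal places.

Sum over the intermediate state after 1 turn:
P = P(square E→square D)·P(square D→square C) + P(square E→square E)·P(square E→square C) + P(square E→square C)·P(square C→square C)
  = 0.5×0.25 + 0.15×0.35 + 0.35×0.45
  = 0.1250 + 0.0525 + 0.1575 = 0.3350

0.3350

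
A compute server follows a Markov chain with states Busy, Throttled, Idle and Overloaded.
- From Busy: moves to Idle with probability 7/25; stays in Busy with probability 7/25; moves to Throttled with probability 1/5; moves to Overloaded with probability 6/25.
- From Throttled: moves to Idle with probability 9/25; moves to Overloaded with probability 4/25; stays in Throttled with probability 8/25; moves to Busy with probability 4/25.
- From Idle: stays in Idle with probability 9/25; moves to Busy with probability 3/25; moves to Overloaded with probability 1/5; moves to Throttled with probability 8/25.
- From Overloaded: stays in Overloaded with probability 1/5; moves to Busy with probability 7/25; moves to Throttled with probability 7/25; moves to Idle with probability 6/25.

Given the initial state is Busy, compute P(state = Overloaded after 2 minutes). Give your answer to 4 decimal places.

Propagate the distribution vector 2 minutes from Busy.
After 0 minutes: (1.0000, 0.0000, 0.0000, 0.0000)
After 1 minute: (0.2800, 0.2000, 0.2800, 0.2400)
After 2 minutes: (0.2112, 0.2768, 0.3088, 0.2032)
P(in Overloaded after 2 minutes) = 0.2032

0.2032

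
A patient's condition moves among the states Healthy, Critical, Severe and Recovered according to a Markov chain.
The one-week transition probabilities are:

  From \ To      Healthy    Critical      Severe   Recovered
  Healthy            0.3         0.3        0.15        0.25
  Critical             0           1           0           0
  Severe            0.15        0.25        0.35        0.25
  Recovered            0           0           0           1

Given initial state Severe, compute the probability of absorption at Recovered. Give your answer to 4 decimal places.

Let h(s) be the probability of absorption at Recovered starting from transient state s. Then h(Recovered) = 1 and h(Critical) = 0. By first-step analysis:
h(Healthy) = 0.3·h(Healthy) + 0.3·0 + 0.15·h(Severe) + 0.25·1
h(Severe) = 0.15·h(Healthy) + 0.25·0 + 0.35·h(Severe) + 0.25·1
Solving: h(Healthy) = 0.4624, h(Severe) = 0.4913.
Starting from Severe, the probability is 0.4913.

0.4913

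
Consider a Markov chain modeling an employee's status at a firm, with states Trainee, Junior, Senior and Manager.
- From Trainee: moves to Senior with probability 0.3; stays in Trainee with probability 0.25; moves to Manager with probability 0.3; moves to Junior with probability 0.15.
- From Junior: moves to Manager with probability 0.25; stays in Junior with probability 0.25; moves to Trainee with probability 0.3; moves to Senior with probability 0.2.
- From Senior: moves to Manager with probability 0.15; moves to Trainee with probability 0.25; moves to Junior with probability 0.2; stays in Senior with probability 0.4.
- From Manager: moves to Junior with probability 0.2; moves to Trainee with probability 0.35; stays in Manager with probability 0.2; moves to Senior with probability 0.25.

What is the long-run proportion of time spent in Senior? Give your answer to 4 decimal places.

Let the stationary distribution be π with π = πP and π_1 + π_2 + π_3 + π_4 = 1.
π_1 = 0.25·π_1 + 0.3·π_2 + 0.25·π_3 + 0.35·π_4
π_2 = 0.15·π_1 + 0.25·π_2 + 0.2·π_3 + 0.2·π_4
π_3 = 0.3·π_1 + 0.2·π_2 + 0.4·π_3 + 0.25·π_4
Solving with the normalization constraint gives π = (0.2821, 0.1957, 0.2992, 0.2230).
So the stationary probability of Senior is 0.2992.

0.2992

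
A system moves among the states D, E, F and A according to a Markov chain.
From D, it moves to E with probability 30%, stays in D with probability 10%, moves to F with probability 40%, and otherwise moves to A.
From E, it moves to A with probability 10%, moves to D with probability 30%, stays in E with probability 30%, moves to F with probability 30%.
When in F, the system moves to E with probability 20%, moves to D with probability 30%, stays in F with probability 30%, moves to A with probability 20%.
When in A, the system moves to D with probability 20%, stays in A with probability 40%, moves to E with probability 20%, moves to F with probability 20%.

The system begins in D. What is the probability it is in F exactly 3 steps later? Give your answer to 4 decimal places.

Propagate the distribution vector 3 steps from D.
After 0 steps: (1.0000, 0.0000, 0.0000, 0.0000)
After 1 step: (0.1000, 0.3000, 0.4000, 0.2000)
After 2 steps: (0.2600, 0.2400, 0.2900, 0.2100)
After 3 steps: (0.2270, 0.2500, 0.3050, 0.2180)
P(in F after 3 steps) = 0.3050

0.3050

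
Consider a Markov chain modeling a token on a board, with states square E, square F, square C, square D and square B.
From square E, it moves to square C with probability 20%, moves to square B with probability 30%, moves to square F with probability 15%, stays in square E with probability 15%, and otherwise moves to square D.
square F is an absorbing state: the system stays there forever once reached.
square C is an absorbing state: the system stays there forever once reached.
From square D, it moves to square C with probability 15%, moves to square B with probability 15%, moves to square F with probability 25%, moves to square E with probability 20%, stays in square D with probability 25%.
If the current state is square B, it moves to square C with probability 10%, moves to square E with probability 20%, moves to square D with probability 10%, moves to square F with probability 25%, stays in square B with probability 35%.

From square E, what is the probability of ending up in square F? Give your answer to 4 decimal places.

Let h(s) be the probability of absorption at square F starting from transient state s. Then h(square F) = 1 and h(square C) = 0. By first-step analysis:
h(square E) = 0.15·h(square E) + 0.15·1 + 0.2·0 + 0.2·h(square D) + 0.3·h(square B)
h(square D) = 0.2·h(square E) + 0.25·1 + 0.15·0 + 0.25·h(square D) + 0.15·h(square B)
h(square B) = 0.2·h(square E) + 0.25·1 + 0.1·0 + 0.1·h(square D) + 0.35·h(square B)
Solving: h(square E) = 0.5481, h(square D) = 0.6089, h(square B) = 0.6469.
Starting from square E, the probability is 0.5481.

0.5481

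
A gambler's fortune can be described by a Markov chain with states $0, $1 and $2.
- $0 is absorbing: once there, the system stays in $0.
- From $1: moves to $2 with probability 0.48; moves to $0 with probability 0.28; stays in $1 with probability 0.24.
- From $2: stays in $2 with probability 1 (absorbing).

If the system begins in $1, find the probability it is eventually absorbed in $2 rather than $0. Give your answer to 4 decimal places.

Let h(s) be the probability of absorption at $2 starting from transient state s. Then h($2) = 1 and h($0) = 0. By first-step analysis:
h($1) = 0.28·0 + 0.24·h($1) + 0.48·1
Solving: h($1) = 0.6316.
Starting from $1, the probability is 0.6316.

0.6316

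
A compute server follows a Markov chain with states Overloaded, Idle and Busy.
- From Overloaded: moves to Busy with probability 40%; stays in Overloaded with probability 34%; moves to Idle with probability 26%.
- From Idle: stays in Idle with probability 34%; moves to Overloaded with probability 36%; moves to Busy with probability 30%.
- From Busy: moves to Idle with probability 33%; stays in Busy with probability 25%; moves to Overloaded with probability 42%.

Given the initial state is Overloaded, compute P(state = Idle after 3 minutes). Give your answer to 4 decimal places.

Propagate the distribution vector 3 minutes from Overloaded.
After 0 minutes: (1.0000, 0.0000, 0.0000)
After 1 minute: (0.3400, 0.2600, 0.4000)
After 2 minutes: (0.3772, 0.3088, 0.3140)
After 3 minutes: (0.3713, 0.3067, 0.3220)
P(in Idle after 3 minutes) = 0.3067

0.3067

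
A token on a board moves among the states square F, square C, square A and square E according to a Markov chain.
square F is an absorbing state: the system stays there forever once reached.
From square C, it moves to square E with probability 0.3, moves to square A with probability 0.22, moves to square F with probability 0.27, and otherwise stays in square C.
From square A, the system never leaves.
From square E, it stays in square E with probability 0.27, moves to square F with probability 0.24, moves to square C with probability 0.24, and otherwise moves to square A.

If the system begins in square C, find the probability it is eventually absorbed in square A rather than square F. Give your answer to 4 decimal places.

0.4668

Let h(s) be the probability of absorption at square A starting from transient state s. Then h(square A) = 1 and h(square F) = 0. By first-step analysis:
h(square C) = 0.27·0 + 0.21·h(square C) + 0.22·1 + 0.3·h(square E)
h(square E) = 0.24·0 + 0.24·h(square C) + 0.25·1 + 0.27·h(square E)
Solving: h(square C) = 0.4668, h(square E) = 0.4959.
Starting from square C, the probability is 0.4668.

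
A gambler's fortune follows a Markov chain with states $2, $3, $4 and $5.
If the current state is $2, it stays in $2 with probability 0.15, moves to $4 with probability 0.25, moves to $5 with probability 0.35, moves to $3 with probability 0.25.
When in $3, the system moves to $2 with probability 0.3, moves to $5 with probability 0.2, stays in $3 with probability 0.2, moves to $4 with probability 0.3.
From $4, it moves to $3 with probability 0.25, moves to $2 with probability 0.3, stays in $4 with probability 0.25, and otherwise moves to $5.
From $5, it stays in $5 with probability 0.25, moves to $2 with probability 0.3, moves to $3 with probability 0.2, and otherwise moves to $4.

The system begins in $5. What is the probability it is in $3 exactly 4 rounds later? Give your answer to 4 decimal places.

0.2262

Propagate the distribution vector 4 rounds from $5.
After 0 rounds: (0.0000, 0.0000, 0.0000, 1.0000)
After 1 round: (0.3000, 0.2000, 0.2500, 0.2500)
After 2 rounds: (0.2550, 0.2275, 0.2600, 0.2575)
After 3 rounds: (0.2618, 0.2258, 0.2614, 0.2511)
After 4 rounds: (0.2607, 0.2262, 0.2613, 0.2518)
P(in $3 after 4 rounds) = 0.2262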